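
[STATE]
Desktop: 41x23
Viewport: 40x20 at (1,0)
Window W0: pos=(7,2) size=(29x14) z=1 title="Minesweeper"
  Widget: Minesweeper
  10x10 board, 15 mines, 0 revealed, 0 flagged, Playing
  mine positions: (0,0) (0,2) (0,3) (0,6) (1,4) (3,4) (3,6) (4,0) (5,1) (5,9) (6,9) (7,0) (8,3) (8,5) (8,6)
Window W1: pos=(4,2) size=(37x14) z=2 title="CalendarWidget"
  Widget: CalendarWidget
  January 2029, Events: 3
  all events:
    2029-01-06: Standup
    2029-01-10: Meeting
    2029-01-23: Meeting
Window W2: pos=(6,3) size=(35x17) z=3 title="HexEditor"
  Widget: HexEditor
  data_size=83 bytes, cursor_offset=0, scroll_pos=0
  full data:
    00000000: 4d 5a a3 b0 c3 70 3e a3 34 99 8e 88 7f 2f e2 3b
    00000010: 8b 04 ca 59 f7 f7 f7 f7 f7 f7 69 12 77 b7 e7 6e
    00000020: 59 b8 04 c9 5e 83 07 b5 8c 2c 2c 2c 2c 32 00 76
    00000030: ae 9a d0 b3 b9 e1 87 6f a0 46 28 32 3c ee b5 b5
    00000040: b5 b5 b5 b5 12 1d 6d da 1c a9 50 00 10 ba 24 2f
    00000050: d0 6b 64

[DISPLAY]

                                        
                                        
   ┏━━━━━━━━━━━━━━━━━━━━━━━━━━━━━━━━━━━┓
   ┃ ┏━━━━━━━━━━━━━━━━━━━━━━━━━━━━━━━━━┓
   ┠─┃ HexEditor                       ┃
   ┃ ┠─────────────────────────────────┨
   ┃M┃00000000  4D 5a a3 b0 c3 70 3e a3┃
   ┃ ┃00000010  8b 04 ca 59 f7 f7 f7 f7┃
   ┃ ┃00000020  59 b8 04 c9 5e 83 07 b5┃
   ┃1┃00000030  ae 9a d0 b3 b9 e1 87 6f┃
   ┃2┃00000040  b5 b5 b5 b5 12 1d 6d da┃
   ┃2┃00000050  d0 6b 64               ┃
   ┃ ┃                                 ┃
   ┃ ┃                                 ┃
   ┃ ┃                                 ┃
   ┗━┃                                 ┃
     ┃                                 ┃
     ┃                                 ┃
     ┃                                 ┃
     ┗━━━━━━━━━━━━━━━━━━━━━━━━━━━━━━━━━┛


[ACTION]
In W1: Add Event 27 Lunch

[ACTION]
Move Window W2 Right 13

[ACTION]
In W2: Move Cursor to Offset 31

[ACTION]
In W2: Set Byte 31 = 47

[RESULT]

                                        
                                        
   ┏━━━━━━━━━━━━━━━━━━━━━━━━━━━━━━━━━━━┓
   ┃ ┏━━━━━━━━━━━━━━━━━━━━━━━━━━━━━━━━━┓
   ┠─┃ HexEditor                       ┃
   ┃ ┠─────────────────────────────────┨
   ┃M┃00000000  4d 5a a3 b0 c3 70 3e a3┃
   ┃ ┃00000010  8b 04 ca 59 f7 f7 f7 f7┃
   ┃ ┃00000020  59 b8 04 c9 5e 83 07 b5┃
   ┃1┃00000030  ae 9a d0 b3 b9 e1 87 6f┃
   ┃2┃00000040  b5 b5 b5 b5 12 1d 6d da┃
   ┃2┃00000050  d0 6b 64               ┃
   ┃ ┃                                 ┃
   ┃ ┃                                 ┃
   ┃ ┃                                 ┃
   ┗━┃                                 ┃
     ┃                                 ┃
     ┃                                 ┃
     ┃                                 ┃
     ┗━━━━━━━━━━━━━━━━━━━━━━━━━━━━━━━━━┛


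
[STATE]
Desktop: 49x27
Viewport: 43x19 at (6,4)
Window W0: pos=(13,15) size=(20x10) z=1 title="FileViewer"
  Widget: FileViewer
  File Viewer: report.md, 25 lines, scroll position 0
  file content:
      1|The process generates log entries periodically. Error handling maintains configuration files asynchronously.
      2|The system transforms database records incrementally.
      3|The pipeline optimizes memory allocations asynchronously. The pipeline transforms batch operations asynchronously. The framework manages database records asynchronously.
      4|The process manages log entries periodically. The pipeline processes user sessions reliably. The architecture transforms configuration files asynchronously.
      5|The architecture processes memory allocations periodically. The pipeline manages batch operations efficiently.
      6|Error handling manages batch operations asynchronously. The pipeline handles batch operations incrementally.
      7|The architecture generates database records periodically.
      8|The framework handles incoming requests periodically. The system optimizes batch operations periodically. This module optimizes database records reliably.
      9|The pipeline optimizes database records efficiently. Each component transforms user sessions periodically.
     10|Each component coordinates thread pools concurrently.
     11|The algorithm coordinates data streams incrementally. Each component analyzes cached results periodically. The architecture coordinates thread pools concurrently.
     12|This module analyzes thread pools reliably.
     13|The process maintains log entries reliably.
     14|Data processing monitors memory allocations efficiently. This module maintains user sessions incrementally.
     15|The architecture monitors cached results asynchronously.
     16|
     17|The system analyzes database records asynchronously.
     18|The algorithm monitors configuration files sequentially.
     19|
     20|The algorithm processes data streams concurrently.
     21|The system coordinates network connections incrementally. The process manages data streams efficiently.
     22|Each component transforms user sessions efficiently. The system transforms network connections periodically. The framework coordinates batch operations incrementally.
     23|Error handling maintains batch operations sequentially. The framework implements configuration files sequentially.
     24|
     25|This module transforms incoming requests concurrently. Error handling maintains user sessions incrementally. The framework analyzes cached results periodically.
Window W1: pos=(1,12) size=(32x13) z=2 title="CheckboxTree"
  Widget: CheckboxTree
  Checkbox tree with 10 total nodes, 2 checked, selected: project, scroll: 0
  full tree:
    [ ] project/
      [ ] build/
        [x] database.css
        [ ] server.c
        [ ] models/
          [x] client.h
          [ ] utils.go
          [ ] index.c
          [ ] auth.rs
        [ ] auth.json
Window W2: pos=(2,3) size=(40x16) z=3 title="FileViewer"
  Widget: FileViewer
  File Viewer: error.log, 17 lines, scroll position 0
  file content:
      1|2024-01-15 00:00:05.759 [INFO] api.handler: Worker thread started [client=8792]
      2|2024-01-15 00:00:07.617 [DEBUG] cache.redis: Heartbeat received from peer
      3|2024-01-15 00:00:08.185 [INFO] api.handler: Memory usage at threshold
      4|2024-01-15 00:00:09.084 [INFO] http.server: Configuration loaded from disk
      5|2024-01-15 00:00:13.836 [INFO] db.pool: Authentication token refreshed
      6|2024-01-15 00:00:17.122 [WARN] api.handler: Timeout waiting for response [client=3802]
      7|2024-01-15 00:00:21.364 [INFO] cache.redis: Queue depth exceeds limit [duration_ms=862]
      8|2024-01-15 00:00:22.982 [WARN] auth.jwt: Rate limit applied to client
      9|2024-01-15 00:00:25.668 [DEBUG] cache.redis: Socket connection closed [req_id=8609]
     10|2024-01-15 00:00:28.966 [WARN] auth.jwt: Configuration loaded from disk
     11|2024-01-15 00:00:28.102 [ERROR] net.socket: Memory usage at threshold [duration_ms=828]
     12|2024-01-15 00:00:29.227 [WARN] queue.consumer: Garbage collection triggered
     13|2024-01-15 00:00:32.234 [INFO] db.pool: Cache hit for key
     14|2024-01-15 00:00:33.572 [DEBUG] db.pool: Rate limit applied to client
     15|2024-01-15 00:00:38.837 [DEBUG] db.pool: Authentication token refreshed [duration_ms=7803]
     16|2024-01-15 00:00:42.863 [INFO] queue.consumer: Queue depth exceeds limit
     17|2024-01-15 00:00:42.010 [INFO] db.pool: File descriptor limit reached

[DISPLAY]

leViewer                           ┃       
───────────────────────────────────┨       
4-01-15 00:00:05.759 [INFO] api.ha▲┃       
4-01-15 00:00:07.617 [DEBUG] cache█┃       
4-01-15 00:00:08.185 [INFO] api.ha░┃       
4-01-15 00:00:09.084 [INFO] http.s░┃       
4-01-15 00:00:13.836 [INFO] db.poo░┃       
4-01-15 00:00:17.122 [WARN] api.ha░┃       
4-01-15 00:00:21.364 [INFO] cache.░┃       
4-01-15 00:00:22.982 [WARN] auth.j░┃       
4-01-15 00:00:25.668 [DEBUG] cache░┃       
4-01-15 00:00:28.966 [WARN] auth.j░┃       
4-01-15 00:00:28.102 [ERROR] net.s░┃       
4-01-15 00:00:29.227 [WARN] queue.▼┃       
━━━━━━━━━━━━━━━━━━━━━━━━━━━━━━━━━━━┛       
 [-] models/              ┃                
   [x] client.h           ┃                
   [ ] utils.go           ┃                
   [ ] index.c            ┃                


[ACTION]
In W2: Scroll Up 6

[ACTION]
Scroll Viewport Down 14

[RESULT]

4-01-15 00:00:08.185 [INFO] api.ha░┃       
4-01-15 00:00:09.084 [INFO] http.s░┃       
4-01-15 00:00:13.836 [INFO] db.poo░┃       
4-01-15 00:00:17.122 [WARN] api.ha░┃       
4-01-15 00:00:21.364 [INFO] cache.░┃       
4-01-15 00:00:22.982 [WARN] auth.j░┃       
4-01-15 00:00:25.668 [DEBUG] cache░┃       
4-01-15 00:00:28.966 [WARN] auth.j░┃       
4-01-15 00:00:28.102 [ERROR] net.s░┃       
4-01-15 00:00:29.227 [WARN] queue.▼┃       
━━━━━━━━━━━━━━━━━━━━━━━━━━━━━━━━━━━┛       
 [-] models/              ┃                
   [x] client.h           ┃                
   [ ] utils.go           ┃                
   [ ] index.c            ┃                
   [ ] auth.rs            ┃                
━━━━━━━━━━━━━━━━━━━━━━━━━━┛                
                                           
                                           


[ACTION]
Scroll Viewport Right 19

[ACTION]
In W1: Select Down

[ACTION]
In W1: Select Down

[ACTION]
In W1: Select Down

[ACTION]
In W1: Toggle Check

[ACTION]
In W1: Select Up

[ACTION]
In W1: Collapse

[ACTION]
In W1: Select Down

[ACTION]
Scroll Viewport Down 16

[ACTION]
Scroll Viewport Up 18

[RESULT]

                                           
                                           
                                           
━━━━━━━━━━━━━━━━━━━━━━━━━━━━━━━━━━━┓       
leViewer                           ┃       
───────────────────────────────────┨       
4-01-15 00:00:05.759 [INFO] api.ha▲┃       
4-01-15 00:00:07.617 [DEBUG] cache█┃       
4-01-15 00:00:08.185 [INFO] api.ha░┃       
4-01-15 00:00:09.084 [INFO] http.s░┃       
4-01-15 00:00:13.836 [INFO] db.poo░┃       
4-01-15 00:00:17.122 [WARN] api.ha░┃       
4-01-15 00:00:21.364 [INFO] cache.░┃       
4-01-15 00:00:22.982 [WARN] auth.j░┃       
4-01-15 00:00:25.668 [DEBUG] cache░┃       
4-01-15 00:00:28.966 [WARN] auth.j░┃       
4-01-15 00:00:28.102 [ERROR] net.s░┃       
4-01-15 00:00:29.227 [WARN] queue.▼┃       
━━━━━━━━━━━━━━━━━━━━━━━━━━━━━━━━━━━┛       


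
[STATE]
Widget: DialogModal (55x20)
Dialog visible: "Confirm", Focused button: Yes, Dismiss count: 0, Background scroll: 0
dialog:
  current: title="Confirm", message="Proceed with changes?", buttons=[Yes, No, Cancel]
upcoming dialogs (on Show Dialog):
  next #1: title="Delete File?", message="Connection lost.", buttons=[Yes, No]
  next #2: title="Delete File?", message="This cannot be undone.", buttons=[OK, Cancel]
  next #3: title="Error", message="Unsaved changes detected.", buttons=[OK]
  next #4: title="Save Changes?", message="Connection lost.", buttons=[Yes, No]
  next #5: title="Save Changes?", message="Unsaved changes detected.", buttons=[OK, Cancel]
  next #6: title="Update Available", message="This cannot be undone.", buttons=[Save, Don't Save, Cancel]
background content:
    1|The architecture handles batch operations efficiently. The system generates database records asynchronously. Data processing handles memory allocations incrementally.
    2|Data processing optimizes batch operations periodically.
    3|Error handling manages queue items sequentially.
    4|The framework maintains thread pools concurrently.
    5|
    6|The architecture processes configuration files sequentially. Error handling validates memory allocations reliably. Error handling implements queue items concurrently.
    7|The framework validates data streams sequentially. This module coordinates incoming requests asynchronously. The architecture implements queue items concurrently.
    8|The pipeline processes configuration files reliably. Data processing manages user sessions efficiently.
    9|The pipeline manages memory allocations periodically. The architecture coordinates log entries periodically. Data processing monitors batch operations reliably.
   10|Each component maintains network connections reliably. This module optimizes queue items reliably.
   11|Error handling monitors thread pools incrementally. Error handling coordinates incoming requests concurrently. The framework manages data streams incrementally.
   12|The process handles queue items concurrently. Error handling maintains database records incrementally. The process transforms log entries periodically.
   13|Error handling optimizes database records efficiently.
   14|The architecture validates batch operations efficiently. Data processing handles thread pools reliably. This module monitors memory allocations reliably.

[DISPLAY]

The architecture handles batch operations efficiently. 
Data processing optimizes batch operations periodically
Error handling manages queue items sequentially.       
The framework maintains thread pools concurrently.     
                                                       
The architecture processes configuration files sequenti
The framework validates data streams sequentially. This
The pipeline pr┌───────────────────────┐es reliably. Da
The pipeline ma│        Confirm        │periodically. T
Each component │ Proceed with changes? │ions reliably. 
Error handling │  [Yes]  No   Cancel   │rementally. Err
The process han└───────────────────────┘ntly. Error han
Error handling optimizes database records efficiently. 
The architecture validates batch operations efficiently
                                                       
                                                       
                                                       
                                                       
                                                       
                                                       


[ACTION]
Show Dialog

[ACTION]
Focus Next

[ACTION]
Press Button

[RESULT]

The architecture handles batch operations efficiently. 
Data processing optimizes batch operations periodically
Error handling manages queue items sequentially.       
The framework maintains thread pools concurrently.     
                                                       
The architecture processes configuration files sequenti
The framework validates data streams sequentially. This
The pipeline processes configuration files reliably. Da
The pipeline manages memory allocations periodically. T
Each component maintains network connections reliably. 
Error handling monitors thread pools incrementally. Err
The process handles queue items concurrently. Error han
Error handling optimizes database records efficiently. 
The architecture validates batch operations efficiently
                                                       
                                                       
                                                       
                                                       
                                                       
                                                       


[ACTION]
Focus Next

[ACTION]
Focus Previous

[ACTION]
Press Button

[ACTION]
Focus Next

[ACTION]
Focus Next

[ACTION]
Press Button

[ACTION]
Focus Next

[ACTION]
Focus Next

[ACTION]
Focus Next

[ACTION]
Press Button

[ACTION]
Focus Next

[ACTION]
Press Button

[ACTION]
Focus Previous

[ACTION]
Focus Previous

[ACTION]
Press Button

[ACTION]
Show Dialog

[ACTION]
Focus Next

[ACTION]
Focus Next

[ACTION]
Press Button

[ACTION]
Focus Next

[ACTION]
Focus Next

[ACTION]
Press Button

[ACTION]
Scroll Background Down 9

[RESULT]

Each component maintains network connections reliably. 
Error handling monitors thread pools incrementally. Err
The process handles queue items concurrently. Error han
Error handling optimizes database records efficiently. 
The architecture validates batch operations efficiently
                                                       
                                                       
                                                       
                                                       
                                                       
                                                       
                                                       
                                                       
                                                       
                                                       
                                                       
                                                       
                                                       
                                                       
                                                       


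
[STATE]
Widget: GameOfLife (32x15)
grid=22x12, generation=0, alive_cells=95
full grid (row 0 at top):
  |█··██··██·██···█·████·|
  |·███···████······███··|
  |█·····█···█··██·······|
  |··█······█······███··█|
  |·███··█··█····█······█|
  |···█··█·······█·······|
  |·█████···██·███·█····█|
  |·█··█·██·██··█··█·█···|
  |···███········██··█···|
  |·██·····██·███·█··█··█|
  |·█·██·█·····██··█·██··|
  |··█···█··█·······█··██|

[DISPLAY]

Gen: 0                          
█··██··██·██···█·████·          
·███···████······███··          
█·····█···█··██·······          
··█······█······███··█          
·███··█··█····█······█          
···█··█·······█·······          
·█████···██·███·█····█          
·█··█·██·██··█··█·█···          
···███········██··█···          
·██·····██·███·█··█··█          
·█·██·█·····██··█·██··          
··█···█··█·······█··██          
                                
                                


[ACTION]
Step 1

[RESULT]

Gen: 1                          
·█·██··█··██····██··█·          
█████·█·······█·██··█·          
···█···█··█·····█··█··          
··██·····██··███·█····          
·█·█···········█·█····          
······█··██···█·······          
·█·····██████·█··█····          
·█····█·█████···█·····          
·█·█████···█···██·██··          
·█·········█···██·█···          
·█·█·█·█████·██·█·██·█          
··██·█···········████·          
                                
                                


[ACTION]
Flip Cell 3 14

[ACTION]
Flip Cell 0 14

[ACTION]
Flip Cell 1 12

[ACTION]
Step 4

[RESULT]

Gen: 5                          
███···················          
███··█····█··██·█··██·          
·██···████·█·█·█·█·█··          
···█···█████·█·█·███··          
·██········█·█·█··█···          
··██········████··█···          
█···█··········█··█···          
█···█·█·█·█·····█·█···          
············█·····███·          
··███·················          
·█··██·███··█·········          
·████·················          
                                
                                


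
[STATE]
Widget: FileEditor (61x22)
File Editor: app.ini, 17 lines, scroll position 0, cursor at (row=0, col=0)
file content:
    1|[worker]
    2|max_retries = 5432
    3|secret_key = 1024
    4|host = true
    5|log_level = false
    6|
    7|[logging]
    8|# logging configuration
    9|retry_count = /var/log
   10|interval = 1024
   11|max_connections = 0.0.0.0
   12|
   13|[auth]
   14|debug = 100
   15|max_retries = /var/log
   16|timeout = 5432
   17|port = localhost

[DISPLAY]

█worker]                                                    ▲
max_retries = 5432                                          █
secret_key = 1024                                           ░
host = true                                                 ░
log_level = false                                           ░
                                                            ░
[logging]                                                   ░
# logging configuration                                     ░
retry_count = /var/log                                      ░
interval = 1024                                             ░
max_connections = 0.0.0.0                                   ░
                                                            ░
[auth]                                                      ░
debug = 100                                                 ░
max_retries = /var/log                                      ░
timeout = 5432                                              ░
port = localhost                                            ░
                                                            ░
                                                            ░
                                                            ░
                                                            ░
                                                            ▼


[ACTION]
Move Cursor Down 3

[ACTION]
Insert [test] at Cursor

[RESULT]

[worker]                                                    ▲
max_retries = 5432                                          █
secret_key = 1024                                           ░
test█ost = true                                             ░
log_level = false                                           ░
                                                            ░
[logging]                                                   ░
# logging configuration                                     ░
retry_count = /var/log                                      ░
interval = 1024                                             ░
max_connections = 0.0.0.0                                   ░
                                                            ░
[auth]                                                      ░
debug = 100                                                 ░
max_retries = /var/log                                      ░
timeout = 5432                                              ░
port = localhost                                            ░
                                                            ░
                                                            ░
                                                            ░
                                                            ░
                                                            ▼


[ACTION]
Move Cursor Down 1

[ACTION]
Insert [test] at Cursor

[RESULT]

[worker]                                                    ▲
max_retries = 5432                                          █
secret_key = 1024                                           ░
testhost = true                                             ░
log_test█evel = false                                       ░
                                                            ░
[logging]                                                   ░
# logging configuration                                     ░
retry_count = /var/log                                      ░
interval = 1024                                             ░
max_connections = 0.0.0.0                                   ░
                                                            ░
[auth]                                                      ░
debug = 100                                                 ░
max_retries = /var/log                                      ░
timeout = 5432                                              ░
port = localhost                                            ░
                                                            ░
                                                            ░
                                                            ░
                                                            ░
                                                            ▼


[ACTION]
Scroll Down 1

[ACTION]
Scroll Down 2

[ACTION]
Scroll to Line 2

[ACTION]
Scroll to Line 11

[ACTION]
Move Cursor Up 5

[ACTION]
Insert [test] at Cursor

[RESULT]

[worker]test█                                               ▲
max_retries = 5432                                          █
secret_key = 1024                                           ░
testhost = true                                             ░
log_testlevel = false                                       ░
                                                            ░
[logging]                                                   ░
# logging configuration                                     ░
retry_count = /var/log                                      ░
interval = 1024                                             ░
max_connections = 0.0.0.0                                   ░
                                                            ░
[auth]                                                      ░
debug = 100                                                 ░
max_retries = /var/log                                      ░
timeout = 5432                                              ░
port = localhost                                            ░
                                                            ░
                                                            ░
                                                            ░
                                                            ░
                                                            ▼


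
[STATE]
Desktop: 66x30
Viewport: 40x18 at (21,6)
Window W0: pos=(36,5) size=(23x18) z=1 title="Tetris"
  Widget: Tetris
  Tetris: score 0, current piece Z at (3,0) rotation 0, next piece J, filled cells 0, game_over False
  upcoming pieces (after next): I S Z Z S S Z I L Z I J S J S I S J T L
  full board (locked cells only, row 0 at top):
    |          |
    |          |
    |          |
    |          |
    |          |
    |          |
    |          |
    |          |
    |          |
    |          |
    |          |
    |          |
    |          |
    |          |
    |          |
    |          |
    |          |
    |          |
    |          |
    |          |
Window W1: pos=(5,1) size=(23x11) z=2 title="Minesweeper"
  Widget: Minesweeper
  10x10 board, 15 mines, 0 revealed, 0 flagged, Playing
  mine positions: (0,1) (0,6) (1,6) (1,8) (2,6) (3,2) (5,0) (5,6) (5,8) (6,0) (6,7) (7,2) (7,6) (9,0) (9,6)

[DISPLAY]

      ┃        ┃ Tetris              ┃  
      ┃        ┠─────────────────────┨  
      ┃        ┃          │Next:     ┃  
      ┃        ┃          │█         ┃  
      ┃        ┃          │███       ┃  
━━━━━━┛        ┃          │          ┃  
               ┃          │          ┃  
               ┃          │          ┃  
               ┃          │Score:    ┃  
               ┃          │0         ┃  
               ┃          │          ┃  
               ┃          │          ┃  
               ┃          │          ┃  
               ┃          │          ┃  
               ┃          │          ┃  
               ┃          │          ┃  
               ┗━━━━━━━━━━━━━━━━━━━━━┛  
                                        


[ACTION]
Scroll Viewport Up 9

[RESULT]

                                        
━━━━━━┓                                 
      ┃                                 
──────┨                                 
      ┃                                 
      ┃        ┏━━━━━━━━━━━━━━━━━━━━━┓  
      ┃        ┃ Tetris              ┃  
      ┃        ┠─────────────────────┨  
      ┃        ┃          │Next:     ┃  
      ┃        ┃          │█         ┃  
      ┃        ┃          │███       ┃  
━━━━━━┛        ┃          │          ┃  
               ┃          │          ┃  
               ┃          │          ┃  
               ┃          │Score:    ┃  
               ┃          │0         ┃  
               ┃          │          ┃  
               ┃          │          ┃  


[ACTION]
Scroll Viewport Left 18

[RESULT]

                                        
  ┏━━━━━━━━━━━━━━━━━━━━━┓               
  ┃ Minesweeper         ┃               
  ┠─────────────────────┨               
  ┃■■■■■■■■■■           ┃               
  ┃■■■■■■■■■■           ┃        ┏━━━━━━
  ┃■■■■■■■■■■           ┃        ┃ Tetri
  ┃■■■■■■■■■■           ┃        ┠──────
  ┃■■■■■■■■■■           ┃        ┃      
  ┃■■■■■■■■■■           ┃        ┃      
  ┃■■■■■■■■■■           ┃        ┃      
  ┗━━━━━━━━━━━━━━━━━━━━━┛        ┃      
                                 ┃      
                                 ┃      
                                 ┃      
                                 ┃      
                                 ┃      
                                 ┃      


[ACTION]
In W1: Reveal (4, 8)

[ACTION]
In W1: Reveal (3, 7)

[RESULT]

                                        
  ┏━━━━━━━━━━━━━━━━━━━━━┓               
  ┃ Minesweeper         ┃               
  ┠─────────────────────┨               
  ┃■■■■■■■■■■           ┃               
  ┃■■■■■■■■■■           ┃        ┏━━━━━━
  ┃■■■■■■■■■■           ┃        ┃ Tetri
  ┃■■■■■■■1■■           ┃        ┠──────
  ┃■■■■■■■■1■           ┃        ┃      
  ┃■■■■■■■■■■           ┃        ┃      
  ┃■■■■■■■■■■           ┃        ┃      
  ┗━━━━━━━━━━━━━━━━━━━━━┛        ┃      
                                 ┃      
                                 ┃      
                                 ┃      
                                 ┃      
                                 ┃      
                                 ┃      


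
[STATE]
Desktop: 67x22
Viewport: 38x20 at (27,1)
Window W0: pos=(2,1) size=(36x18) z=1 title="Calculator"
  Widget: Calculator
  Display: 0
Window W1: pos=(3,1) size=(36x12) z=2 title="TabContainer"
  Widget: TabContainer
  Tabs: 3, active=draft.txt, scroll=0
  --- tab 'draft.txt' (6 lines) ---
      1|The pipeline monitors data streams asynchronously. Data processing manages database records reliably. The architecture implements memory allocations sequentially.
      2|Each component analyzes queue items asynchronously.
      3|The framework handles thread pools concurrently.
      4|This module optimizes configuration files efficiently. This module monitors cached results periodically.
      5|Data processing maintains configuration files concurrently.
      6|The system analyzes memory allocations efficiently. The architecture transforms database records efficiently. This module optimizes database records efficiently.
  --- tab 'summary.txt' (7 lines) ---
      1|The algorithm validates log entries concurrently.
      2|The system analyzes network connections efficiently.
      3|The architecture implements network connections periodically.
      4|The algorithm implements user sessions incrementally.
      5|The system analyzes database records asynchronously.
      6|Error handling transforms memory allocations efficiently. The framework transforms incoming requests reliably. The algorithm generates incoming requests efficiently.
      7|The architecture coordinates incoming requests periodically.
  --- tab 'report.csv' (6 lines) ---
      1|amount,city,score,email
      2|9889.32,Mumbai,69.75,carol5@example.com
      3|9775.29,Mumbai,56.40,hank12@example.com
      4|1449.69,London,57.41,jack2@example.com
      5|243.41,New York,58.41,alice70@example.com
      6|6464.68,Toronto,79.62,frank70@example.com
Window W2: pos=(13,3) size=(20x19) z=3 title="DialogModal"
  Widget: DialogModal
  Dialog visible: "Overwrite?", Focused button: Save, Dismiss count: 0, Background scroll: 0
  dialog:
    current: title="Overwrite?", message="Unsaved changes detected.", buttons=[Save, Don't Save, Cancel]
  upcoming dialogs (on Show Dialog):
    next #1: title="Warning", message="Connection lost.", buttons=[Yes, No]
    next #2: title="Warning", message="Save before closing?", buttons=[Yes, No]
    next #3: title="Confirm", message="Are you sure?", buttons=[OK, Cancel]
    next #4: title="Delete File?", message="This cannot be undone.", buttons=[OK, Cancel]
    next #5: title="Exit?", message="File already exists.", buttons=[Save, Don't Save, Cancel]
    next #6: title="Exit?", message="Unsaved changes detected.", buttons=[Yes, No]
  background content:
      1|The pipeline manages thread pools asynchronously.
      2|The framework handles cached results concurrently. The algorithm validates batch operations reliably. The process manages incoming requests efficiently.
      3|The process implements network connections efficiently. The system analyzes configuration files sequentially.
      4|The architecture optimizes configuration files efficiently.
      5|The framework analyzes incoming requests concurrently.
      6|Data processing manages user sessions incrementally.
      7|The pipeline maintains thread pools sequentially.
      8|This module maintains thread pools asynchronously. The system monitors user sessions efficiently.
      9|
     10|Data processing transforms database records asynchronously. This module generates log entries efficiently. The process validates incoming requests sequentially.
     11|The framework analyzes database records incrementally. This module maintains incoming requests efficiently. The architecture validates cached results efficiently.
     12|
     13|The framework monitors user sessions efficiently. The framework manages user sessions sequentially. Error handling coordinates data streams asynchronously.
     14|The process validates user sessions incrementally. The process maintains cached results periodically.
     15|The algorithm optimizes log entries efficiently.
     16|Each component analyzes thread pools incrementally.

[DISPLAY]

━━━━━━━━━━━┓                          
           ┃                          
━━━━━┓─────┨                          
     ┃port.┃                          
─────┨─────┃                          
manag┃reams┃                          
 hand┃ item┃                          
mplem┃pools┃                          
ure o┃ratio┃                          
 anal┃figur┃                          
──┐ma┃locat┃                          
? │nt┃━━━━━┛                          
an│ta┃    ┃                           
n'│  ┃    ┃                           
──┘tr┃    ┃                           
 anal┃    ┃                           
     ┃    ┃                           
 moni┃━━━━┛                           
alida┃                                
 opti┃                                


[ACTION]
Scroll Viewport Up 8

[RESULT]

                                      
━━━━━━━━━━━┓                          
           ┃                          
━━━━━┓─────┨                          
     ┃port.┃                          
─────┨─────┃                          
manag┃reams┃                          
 hand┃ item┃                          
mplem┃pools┃                          
ure o┃ratio┃                          
 anal┃figur┃                          
──┐ma┃locat┃                          
? │nt┃━━━━━┛                          
an│ta┃    ┃                           
n'│  ┃    ┃                           
──┘tr┃    ┃                           
 anal┃    ┃                           
     ┃    ┃                           
 moni┃━━━━┛                           
alida┃                                


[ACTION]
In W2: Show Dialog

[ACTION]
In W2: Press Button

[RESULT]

                                      
━━━━━━━━━━━┓                          
           ┃                          
━━━━━┓─────┨                          
     ┃port.┃                          
─────┨─────┃                          
manag┃reams┃                          
 hand┃ item┃                          
mplem┃pools┃                          
ure o┃ratio┃                          
 anal┃figur┃                          
ng ma┃locat┃                          
maint┃━━━━━┛                          
ainta┃    ┃                           
     ┃    ┃                           
ng tr┃    ┃                           
 anal┃    ┃                           
     ┃    ┃                           
 moni┃━━━━┛                           
alida┃                                


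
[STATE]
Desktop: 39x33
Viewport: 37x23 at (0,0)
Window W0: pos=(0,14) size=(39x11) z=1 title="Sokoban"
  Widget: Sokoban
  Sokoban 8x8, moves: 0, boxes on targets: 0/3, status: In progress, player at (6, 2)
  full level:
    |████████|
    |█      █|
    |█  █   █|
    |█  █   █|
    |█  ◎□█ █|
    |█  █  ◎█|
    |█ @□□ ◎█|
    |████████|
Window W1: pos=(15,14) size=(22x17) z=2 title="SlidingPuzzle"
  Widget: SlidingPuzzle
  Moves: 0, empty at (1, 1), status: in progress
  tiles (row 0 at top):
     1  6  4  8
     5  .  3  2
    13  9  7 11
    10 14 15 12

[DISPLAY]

                                     
                                     
                                     
                                     
                                     
                                     
                                     
                                     
                                     
                                     
                                     
                                     
                                     
                                     
┏━━━━━━━━━━━━━━┏━━━━━━━━━━━━━━━━━━━━┓
┃ Sokoban      ┃ SlidingPuzzle      ┃
┠──────────────┠────────────────────┨
┃████████      ┃┌────┬────┬────┬────┃
┃█      █      ┃│  1 │  6 │  4 │  8 ┃
┃█  █   █      ┃├────┼────┼────┼────┃
┃█  █   █      ┃│  5 │    │  3 │  2 ┃
┃█  ◎□█ █      ┃├────┼────┼────┼────┃
┃█  █  ◎█      ┃│ 13 │  9 │  7 │ 11 ┃


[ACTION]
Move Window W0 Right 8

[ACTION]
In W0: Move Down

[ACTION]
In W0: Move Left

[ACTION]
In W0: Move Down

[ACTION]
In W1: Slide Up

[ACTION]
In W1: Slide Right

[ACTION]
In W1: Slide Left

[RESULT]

                                     
                                     
                                     
                                     
                                     
                                     
                                     
                                     
                                     
                                     
                                     
                                     
                                     
                                     
┏━━━━━━━━━━━━━━┏━━━━━━━━━━━━━━━━━━━━┓
┃ Sokoban      ┃ SlidingPuzzle      ┃
┠──────────────┠────────────────────┨
┃████████      ┃┌────┬────┬────┬────┃
┃█      █      ┃│  1 │  6 │  4 │  8 ┃
┃█  █   █      ┃├────┼────┼────┼────┃
┃█  █   █      ┃│  5 │  9 │  3 │  2 ┃
┃█  ◎□█ █      ┃├────┼────┼────┼────┃
┃█  █  ◎█      ┃│ 13 │    │  7 │ 11 ┃
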